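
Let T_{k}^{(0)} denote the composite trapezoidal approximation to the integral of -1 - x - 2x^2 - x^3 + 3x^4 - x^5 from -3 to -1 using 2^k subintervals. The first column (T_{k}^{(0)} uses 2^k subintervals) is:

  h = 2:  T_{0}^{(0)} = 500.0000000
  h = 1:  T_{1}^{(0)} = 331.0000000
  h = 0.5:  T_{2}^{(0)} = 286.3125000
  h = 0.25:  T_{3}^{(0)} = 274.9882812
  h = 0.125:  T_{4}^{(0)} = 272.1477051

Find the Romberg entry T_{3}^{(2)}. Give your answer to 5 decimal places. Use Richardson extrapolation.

271.20000

T_{2}^{(1)} = (4·286.3125000 − 331.0000000) / 3 = 271.4166667
T_{3}^{(1)} = (4·274.9882812 − 286.3125000) / 3 = 271.2135416
T_{3}^{(2)} = (16·271.2135416 − 271.4166667) / 15 = 271.1999999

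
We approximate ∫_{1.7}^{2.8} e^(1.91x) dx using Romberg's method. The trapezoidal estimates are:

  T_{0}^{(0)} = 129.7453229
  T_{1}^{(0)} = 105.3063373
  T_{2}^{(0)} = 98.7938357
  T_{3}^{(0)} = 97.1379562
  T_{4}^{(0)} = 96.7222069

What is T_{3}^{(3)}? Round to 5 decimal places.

96.58347

T_{1}^{(1)} = 105.3063373 + (105.3063373 − 129.7453229)/3 = 97.1600088
T_{2}^{(1)} = (4·98.7938357 − 105.3063373) / 3 = 96.6230018
T_{3}^{(1)} = (4·97.1379562 − 98.7938357) / 3 = 96.5859964
T_{2}^{(2)} = 96.6230018 + (96.6230018 − 97.1600088)/15 = 96.5872013
T_{3}^{(2)} = (16·96.5859964 − 96.6230018) / 15 = 96.5835294
T_{3}^{(3)} = (64·96.5835294 − 96.5872013) / 63 = 96.5834711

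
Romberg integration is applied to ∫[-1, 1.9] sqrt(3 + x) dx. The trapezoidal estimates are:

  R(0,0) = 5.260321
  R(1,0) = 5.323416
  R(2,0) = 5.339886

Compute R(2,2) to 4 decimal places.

5.3454

Richardson extrapolation on the trapezoidal column (denominator 4−1=3):
R(1,1) = 5.323416 + (5.323416 − 5.260321)/3 = 5.344448
R(2,1) = 5.339886 + (5.339886 − 5.323416)/3 = 5.345376
R(2,2) = (16·5.345376 − 5.344448) / 15 = 5.345438
(Column j=1 coincides with Simpson's rule on the same nodes.)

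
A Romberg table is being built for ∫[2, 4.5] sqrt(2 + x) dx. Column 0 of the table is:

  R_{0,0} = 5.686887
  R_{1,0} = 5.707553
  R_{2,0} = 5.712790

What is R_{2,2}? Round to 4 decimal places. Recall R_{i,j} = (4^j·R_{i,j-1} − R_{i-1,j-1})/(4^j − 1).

Richardson extrapolation on the trapezoidal column (denominator 4−1=3):
R_{1,1} = 5.707553 + (5.707553 − 5.686887)/3 = 5.714442
R_{2,1} = 5.712790 + (5.712790 − 5.707553)/3 = 5.714536
R_{2,2} = (16·5.714536 − 5.714442) / 15 = 5.714542
(Column j=1 coincides with Simpson's rule on the same nodes.)

5.7145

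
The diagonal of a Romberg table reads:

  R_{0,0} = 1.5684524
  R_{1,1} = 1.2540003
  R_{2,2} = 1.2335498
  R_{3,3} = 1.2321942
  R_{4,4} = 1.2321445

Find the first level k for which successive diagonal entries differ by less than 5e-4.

|R_{1,1} − R_{0,0}| = 0.3144521 ≥ 5e-4
|R_{2,2} − R_{1,1}| = 0.0204505 ≥ 5e-4
|R_{3,3} − R_{2,2}| = 0.0013556 ≥ 5e-4
|R_{4,4} − R_{3,3}| = 0.0000497 < 5e-4

k = 4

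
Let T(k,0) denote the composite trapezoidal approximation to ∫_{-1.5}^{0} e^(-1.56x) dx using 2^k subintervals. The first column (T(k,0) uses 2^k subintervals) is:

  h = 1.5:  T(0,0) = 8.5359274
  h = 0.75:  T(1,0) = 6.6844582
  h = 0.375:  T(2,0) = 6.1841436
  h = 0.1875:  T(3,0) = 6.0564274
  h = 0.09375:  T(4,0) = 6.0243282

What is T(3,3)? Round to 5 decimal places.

Richardson extrapolation on the trapezoidal column (denominator 4−1=3):
T(1,1) = 6.6844582 + (6.6844582 − 8.5359274)/3 = 6.0673018
T(2,1) = (4·6.1841436 − 6.6844582) / 3 = 6.0173721
T(3,1) = 6.0564274 + (6.0564274 − 6.1841436)/3 = 6.0138553
T(2,2) = (16·6.0173721 − 6.0673018) / 15 = 6.0140435
T(3,2) = (16·6.0138553 − 6.0173721) / 15 = 6.0136208
T(3,3) = 6.0136208 + (6.0136208 − 6.0140435)/63 = 6.0136141
(Column j=1 coincides with Simpson's rule on the same nodes.)

6.01361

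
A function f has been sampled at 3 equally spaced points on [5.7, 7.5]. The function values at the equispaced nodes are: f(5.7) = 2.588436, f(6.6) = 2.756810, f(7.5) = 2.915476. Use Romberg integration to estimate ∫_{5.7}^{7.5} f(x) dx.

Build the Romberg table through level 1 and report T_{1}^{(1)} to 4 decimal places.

T_{0}^{(0)} (trapezoid, 1 panel, h=1.8000): 4.953521
T_{1}^{(0)} (trapezoid, 2 panels, h=0.9000): 4.957889
T_{1}^{(1)} = 4.957889 + (4.957889 − 4.953521)/3 = 4.959345

4.9593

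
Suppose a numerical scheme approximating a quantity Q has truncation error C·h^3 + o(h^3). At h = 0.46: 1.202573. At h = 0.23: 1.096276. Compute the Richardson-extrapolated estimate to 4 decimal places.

Extrapolated value = (8·A(h/2) − A(h)) / (8 − 1)
= (8·1.096276 − 1.202573) / 7
= 7.567635 / 7 = 1.081091

1.0811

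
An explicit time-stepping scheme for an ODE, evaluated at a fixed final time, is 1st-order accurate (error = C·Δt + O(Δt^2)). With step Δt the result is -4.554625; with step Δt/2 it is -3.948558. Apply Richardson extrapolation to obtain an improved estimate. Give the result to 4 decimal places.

-3.3425

Extrapolated value = (2·A(Δt/2) − A(Δt)) / (2 − 1)
= (2·(-3.948558) − (-4.554625)) / 1
= -3.342491 / 1 = -3.342491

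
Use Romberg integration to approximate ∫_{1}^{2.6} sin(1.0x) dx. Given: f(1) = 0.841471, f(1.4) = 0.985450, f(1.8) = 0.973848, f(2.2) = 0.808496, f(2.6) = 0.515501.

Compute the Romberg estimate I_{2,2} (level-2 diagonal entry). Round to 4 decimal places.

1.3972

I_{0,0} (trapezoid, 1 panel, h=1.6000): 1.085578
I_{1,0} (trapezoid, 2 panels, h=0.8000): 1.321867
I_{2,0} (trapezoid, 4 panels, h=0.4000): 1.378512
I_{1,1} = 1.321867 + (1.321867 − 1.085578)/3 = 1.400630
I_{2,1} = 1.378512 + (1.378512 − 1.321867)/3 = 1.397394
I_{2,2} = 1.397394 + (1.397394 − 1.400630)/15 = 1.397178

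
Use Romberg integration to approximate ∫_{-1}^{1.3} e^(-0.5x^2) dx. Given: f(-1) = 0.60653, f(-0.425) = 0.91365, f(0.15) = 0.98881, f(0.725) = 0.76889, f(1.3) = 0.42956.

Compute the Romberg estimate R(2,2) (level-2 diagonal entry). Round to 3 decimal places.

R(0,0) (trapezoid, 1 panel, h=2.3000): 1.19150
R(1,0) (trapezoid, 2 panels, h=1.1500): 1.73288
R(2,0) (trapezoid, 4 panels, h=0.5750): 1.83390
R(1,1) = 1.73288 + (1.73288 − 1.19150)/3 = 1.91334
R(2,1) = 1.83390 + (1.83390 − 1.73288)/3 = 1.86757
R(2,2) = 1.86757 + (1.86757 − 1.91334)/15 = 1.86452

1.865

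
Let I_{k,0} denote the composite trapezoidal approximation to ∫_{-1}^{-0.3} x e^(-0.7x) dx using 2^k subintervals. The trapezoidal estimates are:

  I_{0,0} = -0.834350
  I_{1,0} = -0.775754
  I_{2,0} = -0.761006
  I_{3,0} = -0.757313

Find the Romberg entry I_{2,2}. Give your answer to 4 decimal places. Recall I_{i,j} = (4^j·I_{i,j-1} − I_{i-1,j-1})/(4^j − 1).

-0.7561

I_{1,1} = (4·(-0.775754) − (-0.834350)) / 3 = -0.756222
I_{2,1} = -0.761006 + (-0.761006 − (-0.775754))/3 = -0.756090
I_{2,2} = (16·(-0.756090) − (-0.756222)) / 15 = -0.756081
(Column j=1 coincides with Simpson's rule on the same nodes.)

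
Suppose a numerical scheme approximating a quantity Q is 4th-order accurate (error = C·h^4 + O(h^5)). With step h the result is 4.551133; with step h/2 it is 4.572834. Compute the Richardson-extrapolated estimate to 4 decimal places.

The leading error scales as h^4; refining by a factor of 2 reduces it by 2^4 = 16.
Extrapolated value = (16·A(h/2) − A(h)) / (16 − 1)
= (16·4.572834 − 4.551133) / 15
= 68.614211 / 15 = 4.574281

4.5743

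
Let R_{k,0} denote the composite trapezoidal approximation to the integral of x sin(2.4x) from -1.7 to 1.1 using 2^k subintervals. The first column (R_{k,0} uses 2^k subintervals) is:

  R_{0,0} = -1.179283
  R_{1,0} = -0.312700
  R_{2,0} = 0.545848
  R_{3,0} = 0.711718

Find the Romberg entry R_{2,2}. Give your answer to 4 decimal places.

0.8891

Richardson extrapolation on the trapezoidal column (denominator 4−1=3):
R_{1,1} = (4·(-0.312700) − (-1.179283)) / 3 = -0.023839
R_{2,1} = (4·0.545848 − (-0.312700)) / 3 = 0.832031
R_{2,2} = 0.832031 + (0.832031 − (-0.023839))/15 = 0.889089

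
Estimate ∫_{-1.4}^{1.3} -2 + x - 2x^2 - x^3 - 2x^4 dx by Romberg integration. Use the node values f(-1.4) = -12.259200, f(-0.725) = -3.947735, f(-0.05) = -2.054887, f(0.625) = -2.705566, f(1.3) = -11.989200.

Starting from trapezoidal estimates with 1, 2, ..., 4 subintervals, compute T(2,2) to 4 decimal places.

-12.2191

T(0,0) (trapezoid, 1 panel, h=2.7000): -32.735340
T(1,0) (trapezoid, 2 panels, h=1.3500): -19.141767
T(2,0) (trapezoid, 4 panels, h=0.6750): -14.061862
T(1,1) = -19.141767 + (-19.141767 − (-32.735340))/3 = -14.610576
T(2,1) = -14.061862 + (-14.061862 − (-19.141767))/3 = -12.368560
T(2,2) = -12.368560 + (-12.368560 − (-14.610576))/15 = -12.219092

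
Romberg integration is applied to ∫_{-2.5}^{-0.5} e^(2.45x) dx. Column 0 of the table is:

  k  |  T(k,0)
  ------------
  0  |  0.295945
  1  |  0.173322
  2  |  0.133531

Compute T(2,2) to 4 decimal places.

Richardson extrapolation on the trapezoidal column (denominator 4−1=3):
T(1,1) = 0.173322 + (0.173322 − 0.295945)/3 = 0.132448
T(2,1) = 0.133531 + (0.133531 − 0.173322)/3 = 0.120267
T(2,2) = (16·0.120267 − 0.132448) / 15 = 0.119455

0.1195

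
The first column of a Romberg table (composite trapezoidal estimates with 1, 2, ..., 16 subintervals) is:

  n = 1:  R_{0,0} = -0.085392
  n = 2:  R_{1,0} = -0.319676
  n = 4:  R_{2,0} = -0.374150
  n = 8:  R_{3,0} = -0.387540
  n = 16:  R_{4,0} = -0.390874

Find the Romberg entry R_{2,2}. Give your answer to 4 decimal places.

-0.3919

Richardson extrapolation on the trapezoidal column (denominator 4−1=3):
R_{1,1} = (4·(-0.319676) − (-0.085392)) / 3 = -0.397771
R_{2,1} = (4·(-0.374150) − (-0.319676)) / 3 = -0.392308
R_{2,2} = (16·(-0.392308) − (-0.397771)) / 15 = -0.391944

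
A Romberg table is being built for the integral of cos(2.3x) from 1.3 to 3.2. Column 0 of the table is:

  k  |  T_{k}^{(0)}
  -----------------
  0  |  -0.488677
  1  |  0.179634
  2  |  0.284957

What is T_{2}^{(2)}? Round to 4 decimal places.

0.3146

T_{1}^{(1)} = 0.179634 + (0.179634 − (-0.488677))/3 = 0.402404
T_{2}^{(1)} = (4·0.284957 − 0.179634) / 3 = 0.320065
T_{2}^{(2)} = (16·0.320065 − 0.402404) / 15 = 0.314576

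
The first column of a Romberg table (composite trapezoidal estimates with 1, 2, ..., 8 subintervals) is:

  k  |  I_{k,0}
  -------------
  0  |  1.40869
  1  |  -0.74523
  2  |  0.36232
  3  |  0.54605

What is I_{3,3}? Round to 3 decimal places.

Richardson extrapolation on the trapezoidal column (denominator 4−1=3):
I_{1,1} = (4·(-0.74523) − 1.40869) / 3 = -1.46320
I_{2,1} = 0.36232 + (0.36232 − (-0.74523))/3 = 0.73150
I_{3,1} = 0.54605 + (0.54605 − 0.36232)/3 = 0.60729
I_{2,2} = (16·0.73150 − (-1.46320)) / 15 = 0.87781
I_{3,2} = 0.60729 + (0.60729 − 0.73150)/15 = 0.59901
I_{3,3} = (64·0.59901 − 0.87781) / 63 = 0.59458
(Column j=1 coincides with Simpson's rule on the same nodes.)

0.595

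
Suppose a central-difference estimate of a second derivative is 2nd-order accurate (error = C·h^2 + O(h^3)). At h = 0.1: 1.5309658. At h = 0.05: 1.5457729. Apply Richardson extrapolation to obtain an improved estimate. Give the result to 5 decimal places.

Extrapolated value = (4·A(h/2) − A(h)) / (4 − 1)
= (4·1.5457729 − 1.5309658) / 3
= 4.6521258 / 3 = 1.5507086

1.55071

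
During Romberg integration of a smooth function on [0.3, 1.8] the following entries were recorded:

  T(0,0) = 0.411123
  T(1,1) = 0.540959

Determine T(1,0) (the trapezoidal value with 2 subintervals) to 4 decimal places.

0.5085

From T(1,1) = (4·T(1,0) − T(0,0))/3, solve for T(1,0):
4·T(1,0) = 3·0.540959 + 0.411123 = 2.034000
T(1,0) = 0.508500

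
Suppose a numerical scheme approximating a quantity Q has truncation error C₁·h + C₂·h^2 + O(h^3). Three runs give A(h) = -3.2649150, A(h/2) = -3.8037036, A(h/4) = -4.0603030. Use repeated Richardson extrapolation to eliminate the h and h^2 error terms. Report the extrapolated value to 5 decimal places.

-4.30837

First eliminate the h term (factor 2^1 = 2):
  B₁ = (2·(-3.8037036) − (-3.2649150))/1 = -4.3424922
  B₂ = (2·(-4.0603030) − (-3.8037036))/1 = -4.3169024
Then eliminate the h^2 term (factor 2^2 = 4):
  (4·(-4.3169024) − (-4.3424922))/3 = -4.3083725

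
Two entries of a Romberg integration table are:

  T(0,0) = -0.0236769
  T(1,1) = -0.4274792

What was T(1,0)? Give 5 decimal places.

From T(1,1) = (4·T(1,0) − T(0,0))/3, solve for T(1,0):
4·T(1,0) = 3·(-0.4274792) + (-0.0236769) = -1.3061145
T(1,0) = -0.3265286

-0.32653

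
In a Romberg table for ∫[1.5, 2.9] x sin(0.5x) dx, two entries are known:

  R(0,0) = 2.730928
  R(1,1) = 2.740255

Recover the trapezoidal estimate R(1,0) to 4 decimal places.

2.7379

From R(1,1) = (4·R(1,0) − R(0,0))/3, solve for R(1,0):
4·R(1,0) = 3·2.740255 + 2.730928 = 10.951693
R(1,0) = 2.737923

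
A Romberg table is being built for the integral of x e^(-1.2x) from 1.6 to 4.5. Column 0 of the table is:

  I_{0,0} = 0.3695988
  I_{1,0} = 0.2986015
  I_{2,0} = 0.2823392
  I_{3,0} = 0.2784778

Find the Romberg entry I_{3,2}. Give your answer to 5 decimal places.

0.27721

Richardson extrapolation on the trapezoidal column (denominator 4−1=3):
I_{2,1} = 0.2823392 + (0.2823392 − 0.2986015)/3 = 0.2769184
I_{3,1} = (4·0.2784778 − 0.2823392) / 3 = 0.2771907
I_{3,2} = (16·0.2771907 − 0.2769184) / 15 = 0.2772089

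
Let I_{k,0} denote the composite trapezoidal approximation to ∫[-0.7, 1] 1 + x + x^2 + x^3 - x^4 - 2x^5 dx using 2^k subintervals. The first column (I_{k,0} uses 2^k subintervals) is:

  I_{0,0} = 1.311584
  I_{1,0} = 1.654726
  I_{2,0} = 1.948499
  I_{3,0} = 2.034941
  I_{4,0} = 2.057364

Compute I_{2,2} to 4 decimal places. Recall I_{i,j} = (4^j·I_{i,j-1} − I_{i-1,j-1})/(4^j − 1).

Richardson extrapolation on the trapezoidal column (denominator 4−1=3):
I_{1,1} = 1.654726 + (1.654726 − 1.311584)/3 = 1.769107
I_{2,1} = 1.948499 + (1.948499 − 1.654726)/3 = 2.046423
I_{2,2} = 2.046423 + (2.046423 − 1.769107)/15 = 2.064911
(Column j=1 coincides with Simpson's rule on the same nodes.)

2.0649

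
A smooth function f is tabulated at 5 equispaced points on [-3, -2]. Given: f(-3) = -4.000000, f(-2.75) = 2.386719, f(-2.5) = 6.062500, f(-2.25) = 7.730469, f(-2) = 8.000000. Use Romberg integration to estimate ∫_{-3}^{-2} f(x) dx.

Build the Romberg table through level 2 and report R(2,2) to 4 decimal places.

R(0,0) (trapezoid, 1 panel, h=1.0000): 2.000000
R(1,0) (trapezoid, 2 panels, h=0.5000): 4.031250
R(2,0) (trapezoid, 4 panels, h=0.2500): 4.544922
R(1,1) = 4.031250 + (4.031250 − 2.000000)/3 = 4.708333
R(2,1) = 4.544922 + (4.544922 − 4.031250)/3 = 4.716146
R(2,2) = 4.716146 + (4.716146 − 4.708333)/15 = 4.716667

4.7167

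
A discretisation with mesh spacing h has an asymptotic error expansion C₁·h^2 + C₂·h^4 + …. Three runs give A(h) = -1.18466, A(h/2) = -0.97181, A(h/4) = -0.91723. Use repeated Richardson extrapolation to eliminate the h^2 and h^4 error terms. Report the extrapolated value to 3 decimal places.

-0.899

First eliminate the h^2 term (factor 2^2 = 4):
  B₁ = (4·(-0.97181) − (-1.18466))/3 = -0.90086
  B₂ = (4·(-0.91723) − (-0.97181))/3 = -0.89904
Then eliminate the h^4 term (factor 2^4 = 16):
  (16·(-0.89904) − (-0.90086))/15 = -0.89892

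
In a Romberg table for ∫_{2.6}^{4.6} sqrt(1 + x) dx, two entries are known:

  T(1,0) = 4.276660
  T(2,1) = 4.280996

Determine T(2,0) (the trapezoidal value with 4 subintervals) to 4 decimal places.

4.2799

From T(2,1) = (4·T(2,0) − T(1,0))/3, solve for T(2,0):
4·T(2,0) = 3·4.280996 + 4.276660 = 17.119648
T(2,0) = 4.279912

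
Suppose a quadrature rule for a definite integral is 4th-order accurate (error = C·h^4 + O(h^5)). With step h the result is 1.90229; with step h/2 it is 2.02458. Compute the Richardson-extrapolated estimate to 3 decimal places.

The leading error scales as h^4; refining by a factor of 2 reduces it by 2^4 = 16.
Extrapolated value = (16·A(h/2) − A(h)) / (16 − 1)
= (16·2.02458 − 1.90229) / 15
= 30.49099 / 15 = 2.03273

2.033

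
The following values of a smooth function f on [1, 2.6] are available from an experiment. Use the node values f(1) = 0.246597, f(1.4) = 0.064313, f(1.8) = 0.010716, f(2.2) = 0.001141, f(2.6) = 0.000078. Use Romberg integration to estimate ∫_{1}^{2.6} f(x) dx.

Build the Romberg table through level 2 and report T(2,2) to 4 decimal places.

0.0702

T(0,0) (trapezoid, 1 panel, h=1.6000): 0.197340
T(1,0) (trapezoid, 2 panels, h=0.8000): 0.107243
T(2,0) (trapezoid, 4 panels, h=0.4000): 0.079803
T(1,1) = 0.107243 + (0.107243 − 0.197340)/3 = 0.077211
T(2,1) = 0.079803 + (0.079803 − 0.107243)/3 = 0.070656
T(2,2) = 0.070656 + (0.070656 − 0.077211)/15 = 0.070219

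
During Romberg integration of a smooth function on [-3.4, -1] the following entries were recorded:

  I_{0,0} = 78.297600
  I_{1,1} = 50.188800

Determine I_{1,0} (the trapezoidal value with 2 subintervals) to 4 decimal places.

From I_{1,1} = (4·I_{1,0} − I_{0,0})/3, solve for I_{1,0}:
4·I_{1,0} = 3·50.188800 + 78.297600 = 228.864000
I_{1,0} = 57.216000

57.2160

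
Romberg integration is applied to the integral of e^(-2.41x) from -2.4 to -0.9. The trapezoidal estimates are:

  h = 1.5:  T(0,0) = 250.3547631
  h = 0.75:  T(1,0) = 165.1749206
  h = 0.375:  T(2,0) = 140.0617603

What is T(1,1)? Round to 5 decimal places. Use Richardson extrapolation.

T(1,1) = (4·165.1749206 − 250.3547631) / 3 = 136.7816398

136.78164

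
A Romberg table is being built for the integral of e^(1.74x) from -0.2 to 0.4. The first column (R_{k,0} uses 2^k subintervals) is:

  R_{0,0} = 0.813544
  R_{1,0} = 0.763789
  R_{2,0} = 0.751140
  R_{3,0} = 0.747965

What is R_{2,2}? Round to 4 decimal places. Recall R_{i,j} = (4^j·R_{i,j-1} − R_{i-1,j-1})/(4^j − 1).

R_{1,1} = (4·0.763789 − 0.813544) / 3 = 0.747204
R_{2,1} = 0.751140 + (0.751140 − 0.763789)/3 = 0.746924
R_{2,2} = (16·0.746924 − 0.747204) / 15 = 0.746905
(Column j=1 coincides with Simpson's rule on the same nodes.)

0.7469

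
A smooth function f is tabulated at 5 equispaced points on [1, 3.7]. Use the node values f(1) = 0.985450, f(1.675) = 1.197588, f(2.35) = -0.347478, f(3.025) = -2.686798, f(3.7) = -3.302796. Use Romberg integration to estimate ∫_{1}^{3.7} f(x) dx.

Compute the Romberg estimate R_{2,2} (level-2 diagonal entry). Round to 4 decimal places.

-2.0414

R_{0,0} (trapezoid, 1 panel, h=2.7000): -3.128417
R_{1,0} (trapezoid, 2 panels, h=1.3500): -2.033304
R_{2,0} (trapezoid, 4 panels, h=0.6750): -2.021869
R_{1,1} = -2.033304 + (-2.033304 − (-3.128417))/3 = -1.668266
R_{2,1} = -2.021869 + (-2.021869 − (-2.033304))/3 = -2.018057
R_{2,2} = -2.018057 + (-2.018057 − (-1.668266))/15 = -2.041376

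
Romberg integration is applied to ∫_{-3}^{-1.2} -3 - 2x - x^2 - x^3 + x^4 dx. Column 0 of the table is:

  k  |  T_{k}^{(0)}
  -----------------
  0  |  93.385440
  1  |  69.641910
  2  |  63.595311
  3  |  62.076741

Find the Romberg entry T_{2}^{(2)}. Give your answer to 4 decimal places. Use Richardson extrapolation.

Richardson extrapolation on the trapezoidal column (denominator 4−1=3):
T_{1}^{(1)} = 69.641910 + (69.641910 − 93.385440)/3 = 61.727400
T_{2}^{(1)} = (4·63.595311 − 69.641910) / 3 = 61.579778
T_{2}^{(2)} = 61.579778 + (61.579778 − 61.727400)/15 = 61.569937
(Column j=1 coincides with Simpson's rule on the same nodes.)

61.5699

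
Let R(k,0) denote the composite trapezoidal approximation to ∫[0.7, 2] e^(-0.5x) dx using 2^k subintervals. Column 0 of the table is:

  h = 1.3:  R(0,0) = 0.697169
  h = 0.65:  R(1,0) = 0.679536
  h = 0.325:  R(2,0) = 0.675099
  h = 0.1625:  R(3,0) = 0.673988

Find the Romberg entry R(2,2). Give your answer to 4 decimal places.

Richardson extrapolation on the trapezoidal column (denominator 4−1=3):
R(1,1) = (4·0.679536 − 0.697169) / 3 = 0.673658
R(2,1) = 0.675099 + (0.675099 − 0.679536)/3 = 0.673620
R(2,2) = (16·0.673620 − 0.673658) / 15 = 0.673617
(Column j=1 coincides with Simpson's rule on the same nodes.)

0.6736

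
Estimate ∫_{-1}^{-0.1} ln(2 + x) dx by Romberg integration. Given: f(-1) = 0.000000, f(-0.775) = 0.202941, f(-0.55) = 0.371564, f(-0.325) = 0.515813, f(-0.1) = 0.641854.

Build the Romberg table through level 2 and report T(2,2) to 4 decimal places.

0.3195

T(0,0) (trapezoid, 1 panel, h=0.9000): 0.288834
T(1,0) (trapezoid, 2 panels, h=0.4500): 0.311621
T(2,0) (trapezoid, 4 panels, h=0.2250): 0.317530
T(1,1) = 0.311621 + (0.311621 − 0.288834)/3 = 0.319217
T(2,1) = 0.317530 + (0.317530 − 0.311621)/3 = 0.319500
T(2,2) = 0.319500 + (0.319500 − 0.319217)/15 = 0.319519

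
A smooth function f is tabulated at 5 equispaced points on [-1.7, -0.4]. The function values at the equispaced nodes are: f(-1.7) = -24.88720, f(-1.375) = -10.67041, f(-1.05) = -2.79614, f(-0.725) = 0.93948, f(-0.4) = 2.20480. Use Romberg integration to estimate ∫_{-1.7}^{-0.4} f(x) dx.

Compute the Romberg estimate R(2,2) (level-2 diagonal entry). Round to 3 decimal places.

R(0,0) (trapezoid, 1 panel, h=1.3000): -14.74356
R(1,0) (trapezoid, 2 panels, h=0.6500): -9.18927
R(2,0) (trapezoid, 4 panels, h=0.3250): -7.75719
R(1,1) = -9.18927 + (-9.18927 − (-14.74356))/3 = -7.33784
R(2,1) = -7.75719 + (-7.75719 − (-9.18927))/3 = -7.27983
R(2,2) = -7.27983 + (-7.27983 − (-7.33784))/15 = -7.27596

-7.276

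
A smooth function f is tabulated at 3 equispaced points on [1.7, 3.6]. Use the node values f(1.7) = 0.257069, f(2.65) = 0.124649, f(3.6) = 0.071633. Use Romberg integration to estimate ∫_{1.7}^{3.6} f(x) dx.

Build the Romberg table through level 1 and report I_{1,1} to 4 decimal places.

0.2620

I_{0,0} (trapezoid, 1 panel, h=1.9000): 0.312267
I_{1,0} (trapezoid, 2 panels, h=0.9500): 0.274550
I_{1,1} = 0.274550 + (0.274550 − 0.312267)/3 = 0.261978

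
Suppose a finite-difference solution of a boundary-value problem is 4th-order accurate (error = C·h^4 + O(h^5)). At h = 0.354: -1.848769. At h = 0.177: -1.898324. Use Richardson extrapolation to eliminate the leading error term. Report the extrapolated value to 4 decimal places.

The leading error scales as h^4; refining by a factor of 2 reduces it by 2^4 = 16.
Extrapolated value = (16·A(h/2) − A(h)) / (16 − 1)
= (16·(-1.898324) − (-1.848769)) / 15
= -28.524415 / 15 = -1.901628

-1.9016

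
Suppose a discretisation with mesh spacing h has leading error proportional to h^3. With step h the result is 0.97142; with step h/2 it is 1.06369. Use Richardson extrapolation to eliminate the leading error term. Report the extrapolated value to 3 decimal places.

1.077

Extrapolated value = (8·A(h/2) − A(h)) / (8 − 1)
= (8·1.06369 − 0.97142) / 7
= 7.53810 / 7 = 1.07687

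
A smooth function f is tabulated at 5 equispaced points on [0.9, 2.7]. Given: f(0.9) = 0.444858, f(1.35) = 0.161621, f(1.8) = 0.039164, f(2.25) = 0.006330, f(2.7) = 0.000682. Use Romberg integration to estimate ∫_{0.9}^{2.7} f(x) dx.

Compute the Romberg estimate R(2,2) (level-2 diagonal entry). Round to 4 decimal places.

0.1793

R(0,0) (trapezoid, 1 panel, h=1.8000): 0.400986
R(1,0) (trapezoid, 2 panels, h=0.9000): 0.235741
R(2,0) (trapezoid, 4 panels, h=0.4500): 0.193448
R(1,1) = 0.235741 + (0.235741 − 0.400986)/3 = 0.180659
R(2,1) = 0.193448 + (0.193448 − 0.235741)/3 = 0.179350
R(2,2) = 0.179350 + (0.179350 − 0.180659)/15 = 0.179263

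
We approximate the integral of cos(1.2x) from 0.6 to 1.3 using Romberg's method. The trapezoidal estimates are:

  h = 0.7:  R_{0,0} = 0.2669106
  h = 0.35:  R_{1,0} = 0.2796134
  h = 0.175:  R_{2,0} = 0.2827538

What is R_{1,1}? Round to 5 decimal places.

Richardson extrapolation on the trapezoidal column (denominator 4−1=3):
R_{1,1} = (4·0.2796134 − 0.2669106) / 3 = 0.2838477

0.28385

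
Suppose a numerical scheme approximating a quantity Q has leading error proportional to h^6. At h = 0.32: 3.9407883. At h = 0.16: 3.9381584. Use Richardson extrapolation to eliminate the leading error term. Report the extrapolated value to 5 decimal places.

Extrapolated value = (64·A(h/2) − A(h)) / (64 − 1)
= (64·3.9381584 − 3.9407883) / 63
= 248.1013493 / 63 = 3.9381167

3.93812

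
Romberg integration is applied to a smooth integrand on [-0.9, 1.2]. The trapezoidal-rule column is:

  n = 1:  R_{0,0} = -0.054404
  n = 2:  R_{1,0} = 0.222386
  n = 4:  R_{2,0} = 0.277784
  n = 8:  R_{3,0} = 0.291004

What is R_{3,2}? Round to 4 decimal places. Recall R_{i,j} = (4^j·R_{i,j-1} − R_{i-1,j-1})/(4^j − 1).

0.2954

Richardson extrapolation on the trapezoidal column (denominator 4−1=3):
R_{2,1} = 0.277784 + (0.277784 − 0.222386)/3 = 0.296250
R_{3,1} = (4·0.291004 − 0.277784) / 3 = 0.295411
R_{3,2} = 0.295411 + (0.295411 − 0.296250)/15 = 0.295355
(Column j=1 coincides with Simpson's rule on the same nodes.)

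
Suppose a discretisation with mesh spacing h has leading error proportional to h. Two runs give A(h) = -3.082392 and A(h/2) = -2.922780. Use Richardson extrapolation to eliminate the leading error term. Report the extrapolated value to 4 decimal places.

-2.7632

The leading error scales as h; refining by a factor of 2 reduces it by 2^1 = 2.
Extrapolated value = (2·A(h/2) − A(h)) / (2 − 1)
= (2·(-2.922780) − (-3.082392)) / 1
= -2.763168 / 1 = -2.763168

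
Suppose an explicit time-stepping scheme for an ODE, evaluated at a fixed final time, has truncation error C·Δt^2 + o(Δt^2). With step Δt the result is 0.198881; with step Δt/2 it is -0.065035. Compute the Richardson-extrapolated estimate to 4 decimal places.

-0.1530

Extrapolated value = (4·A(Δt/2) − A(Δt)) / (4 − 1)
= (4·(-0.065035) − 0.198881) / 3
= -0.459021 / 3 = -0.153007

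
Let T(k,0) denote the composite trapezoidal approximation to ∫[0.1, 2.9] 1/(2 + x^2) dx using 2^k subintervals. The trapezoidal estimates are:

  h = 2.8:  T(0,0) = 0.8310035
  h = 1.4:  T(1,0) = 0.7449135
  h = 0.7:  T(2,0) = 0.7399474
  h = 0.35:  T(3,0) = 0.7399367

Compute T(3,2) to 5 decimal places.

0.74004

T(2,1) = (4·0.7399474 − 0.7449135) / 3 = 0.7382920
T(3,1) = 0.7399367 + (0.7399367 − 0.7399474)/3 = 0.7399331
T(3,2) = 0.7399331 + (0.7399331 − 0.7382920)/15 = 0.7400425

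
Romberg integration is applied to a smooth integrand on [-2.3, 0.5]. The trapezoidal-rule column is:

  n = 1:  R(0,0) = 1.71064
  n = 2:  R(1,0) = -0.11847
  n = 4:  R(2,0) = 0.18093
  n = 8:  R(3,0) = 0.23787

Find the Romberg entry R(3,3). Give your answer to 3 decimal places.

Richardson extrapolation on the trapezoidal column (denominator 4−1=3):
R(1,1) = -0.11847 + (-0.11847 − 1.71064)/3 = -0.72817
R(2,1) = (4·0.18093 − (-0.11847)) / 3 = 0.28073
R(3,1) = (4·0.23787 − 0.18093) / 3 = 0.25685
R(2,2) = 0.28073 + (0.28073 − (-0.72817))/15 = 0.34799
R(3,2) = (16·0.25685 − 0.28073) / 15 = 0.25526
R(3,3) = 0.25526 + (0.25526 − 0.34799)/63 = 0.25379

0.254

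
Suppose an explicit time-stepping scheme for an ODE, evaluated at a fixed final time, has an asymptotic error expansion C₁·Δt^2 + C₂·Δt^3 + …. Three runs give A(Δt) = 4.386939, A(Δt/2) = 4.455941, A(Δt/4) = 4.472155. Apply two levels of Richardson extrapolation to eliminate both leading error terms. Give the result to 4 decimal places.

First eliminate the Δt^2 term (factor 2^2 = 4):
  B₁ = (4·4.455941 − 4.386939)/3 = 4.478942
  B₂ = (4·4.472155 − 4.455941)/3 = 4.477560
Then eliminate the Δt^3 term (factor 2^3 = 8):
  (8·4.477560 − 4.478942)/7 = 4.477363

4.4774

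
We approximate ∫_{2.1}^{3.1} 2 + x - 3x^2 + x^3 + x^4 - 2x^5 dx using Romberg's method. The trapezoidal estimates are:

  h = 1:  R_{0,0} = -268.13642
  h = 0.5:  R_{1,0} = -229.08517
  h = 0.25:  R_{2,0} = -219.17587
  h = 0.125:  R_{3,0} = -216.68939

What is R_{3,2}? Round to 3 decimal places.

R_{2,1} = (4·(-219.17587) − (-229.08517)) / 3 = -215.87277
R_{3,1} = (4·(-216.68939) − (-219.17587)) / 3 = -215.86056
R_{3,2} = (16·(-215.86056) − (-215.87277)) / 15 = -215.85975

-215.860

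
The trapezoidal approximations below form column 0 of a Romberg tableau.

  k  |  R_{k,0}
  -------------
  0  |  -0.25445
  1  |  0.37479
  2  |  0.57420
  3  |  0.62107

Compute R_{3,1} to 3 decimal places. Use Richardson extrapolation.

0.637

Richardson extrapolation on the trapezoidal column (denominator 4−1=3):
R_{3,1} = (4·0.62107 − 0.57420) / 3 = 0.63669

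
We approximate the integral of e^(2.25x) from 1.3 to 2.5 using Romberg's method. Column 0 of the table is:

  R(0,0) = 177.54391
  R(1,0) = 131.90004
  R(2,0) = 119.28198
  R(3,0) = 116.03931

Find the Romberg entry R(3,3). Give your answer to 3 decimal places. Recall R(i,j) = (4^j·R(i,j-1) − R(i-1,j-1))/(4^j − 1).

Richardson extrapolation on the trapezoidal column (denominator 4−1=3):
R(1,1) = 131.90004 + (131.90004 − 177.54391)/3 = 116.68542
R(2,1) = (4·119.28198 − 131.90004) / 3 = 115.07596
R(3,1) = 116.03931 + (116.03931 − 119.28198)/3 = 114.95842
R(2,2) = 115.07596 + (115.07596 − 116.68542)/15 = 114.96866
R(3,2) = 114.95842 + (114.95842 − 115.07596)/15 = 114.95058
R(3,3) = (64·114.95058 − 114.96866) / 63 = 114.95029

114.950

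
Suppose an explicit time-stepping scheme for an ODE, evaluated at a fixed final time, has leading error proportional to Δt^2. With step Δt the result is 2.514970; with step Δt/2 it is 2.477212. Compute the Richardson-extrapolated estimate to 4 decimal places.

The leading error scales as Δt^2; refining by a factor of 2 reduces it by 2^2 = 4.
Extrapolated value = (4·A(Δt/2) − A(Δt)) / (4 − 1)
= (4·2.477212 − 2.514970) / 3
= 7.393878 / 3 = 2.464626

2.4646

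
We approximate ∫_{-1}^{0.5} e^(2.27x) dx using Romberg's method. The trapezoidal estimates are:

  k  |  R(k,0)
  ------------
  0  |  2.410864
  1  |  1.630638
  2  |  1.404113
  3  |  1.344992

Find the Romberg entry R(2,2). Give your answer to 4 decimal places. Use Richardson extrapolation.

1.3258

Richardson extrapolation on the trapezoidal column (denominator 4−1=3):
R(1,1) = 1.630638 + (1.630638 − 2.410864)/3 = 1.370563
R(2,1) = (4·1.404113 − 1.630638) / 3 = 1.328605
R(2,2) = (16·1.328605 − 1.370563) / 15 = 1.325808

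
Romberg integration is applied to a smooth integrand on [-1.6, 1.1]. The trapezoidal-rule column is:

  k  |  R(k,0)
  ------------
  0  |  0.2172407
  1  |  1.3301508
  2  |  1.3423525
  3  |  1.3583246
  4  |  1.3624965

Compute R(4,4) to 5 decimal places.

1.36388

R(1,1) = 1.3301508 + (1.3301508 − 0.2172407)/3 = 1.7011208
R(2,1) = 1.3423525 + (1.3423525 − 1.3301508)/3 = 1.3464197
R(3,1) = 1.3583246 + (1.3583246 − 1.3423525)/3 = 1.3636486
R(4,1) = (4·1.3624965 − 1.3583246) / 3 = 1.3638871
R(2,2) = 1.3464197 + (1.3464197 − 1.7011208)/15 = 1.3227730
R(3,2) = 1.3636486 + (1.3636486 − 1.3464197)/15 = 1.3647972
R(4,2) = 1.3638871 + (1.3638871 − 1.3636486)/15 = 1.3639030
R(3,3) = 1.3647972 + (1.3647972 − 1.3227730)/63 = 1.3654643
R(4,3) = 1.3639030 + (1.3639030 − 1.3647972)/63 = 1.3638888
R(4,4) = (256·1.3638888 − 1.3654643) / 255 = 1.3638826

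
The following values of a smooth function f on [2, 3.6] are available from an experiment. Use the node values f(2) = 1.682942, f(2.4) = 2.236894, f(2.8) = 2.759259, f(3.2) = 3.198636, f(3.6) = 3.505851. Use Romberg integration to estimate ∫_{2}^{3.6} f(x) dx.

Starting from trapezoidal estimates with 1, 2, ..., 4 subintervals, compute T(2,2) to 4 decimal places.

4.3266

T(0,0) (trapezoid, 1 panel, h=1.6000): 4.151034
T(1,0) (trapezoid, 2 panels, h=0.8000): 4.282924
T(2,0) (trapezoid, 4 panels, h=0.4000): 4.315674
T(1,1) = 4.282924 + (4.282924 − 4.151034)/3 = 4.326887
T(2,1) = 4.315674 + (4.315674 − 4.282924)/3 = 4.326591
T(2,2) = 4.326591 + (4.326591 − 4.326887)/15 = 4.326571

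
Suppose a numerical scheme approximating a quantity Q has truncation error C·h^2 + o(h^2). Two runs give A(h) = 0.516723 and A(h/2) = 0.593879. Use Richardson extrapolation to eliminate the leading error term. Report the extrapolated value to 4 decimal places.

0.6196

The leading error scales as h^2; refining by a factor of 2 reduces it by 2^2 = 4.
Extrapolated value = (4·A(h/2) − A(h)) / (4 − 1)
= (4·0.593879 − 0.516723) / 3
= 1.858793 / 3 = 0.619598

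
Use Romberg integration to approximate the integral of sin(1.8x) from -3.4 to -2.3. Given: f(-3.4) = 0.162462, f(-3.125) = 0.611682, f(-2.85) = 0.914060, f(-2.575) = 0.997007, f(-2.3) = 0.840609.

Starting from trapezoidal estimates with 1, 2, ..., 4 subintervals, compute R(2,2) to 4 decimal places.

0.8491

R(0,0) (trapezoid, 1 panel, h=1.1000): 0.551689
R(1,0) (trapezoid, 2 panels, h=0.5500): 0.778578
R(2,0) (trapezoid, 4 panels, h=0.2750): 0.831678
R(1,1) = 0.778578 + (0.778578 − 0.551689)/3 = 0.854208
R(2,1) = 0.831678 + (0.831678 − 0.778578)/3 = 0.849378
R(2,2) = 0.849378 + (0.849378 − 0.854208)/15 = 0.849056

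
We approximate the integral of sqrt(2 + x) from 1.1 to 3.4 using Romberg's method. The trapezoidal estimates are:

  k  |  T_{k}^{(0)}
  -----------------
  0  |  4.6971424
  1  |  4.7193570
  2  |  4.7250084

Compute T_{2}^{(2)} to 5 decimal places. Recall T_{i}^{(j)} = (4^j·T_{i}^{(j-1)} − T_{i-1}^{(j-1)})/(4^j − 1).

Richardson extrapolation on the trapezoidal column (denominator 4−1=3):
T_{1}^{(1)} = 4.7193570 + (4.7193570 − 4.6971424)/3 = 4.7267619
T_{2}^{(1)} = (4·4.7250084 − 4.7193570) / 3 = 4.7268922
T_{2}^{(2)} = (16·4.7268922 − 4.7267619) / 15 = 4.7269009

4.72690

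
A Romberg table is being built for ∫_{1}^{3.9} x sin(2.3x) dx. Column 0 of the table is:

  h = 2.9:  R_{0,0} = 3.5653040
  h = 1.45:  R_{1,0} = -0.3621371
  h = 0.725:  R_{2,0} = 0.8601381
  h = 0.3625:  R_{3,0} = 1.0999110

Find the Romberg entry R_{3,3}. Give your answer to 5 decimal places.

1.16939

Richardson extrapolation on the trapezoidal column (denominator 4−1=3):
R_{1,1} = -0.3621371 + (-0.3621371 − 3.5653040)/3 = -1.6712841
R_{2,1} = 0.8601381 + (0.8601381 − (-0.3621371))/3 = 1.2675632
R_{3,1} = (4·1.0999110 − 0.8601381) / 3 = 1.1798353
R_{2,2} = 1.2675632 + (1.2675632 − (-1.6712841))/15 = 1.4634864
R_{3,2} = 1.1798353 + (1.1798353 − 1.2675632)/15 = 1.1739868
R_{3,3} = (64·1.1739868 − 1.4634864) / 63 = 1.1693916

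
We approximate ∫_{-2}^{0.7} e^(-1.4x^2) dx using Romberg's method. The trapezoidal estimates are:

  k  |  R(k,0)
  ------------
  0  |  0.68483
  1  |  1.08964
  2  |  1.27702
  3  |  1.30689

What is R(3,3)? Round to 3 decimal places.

1.315

R(1,1) = 1.08964 + (1.08964 − 0.68483)/3 = 1.22458
R(2,1) = (4·1.27702 − 1.08964) / 3 = 1.33948
R(3,1) = (4·1.30689 − 1.27702) / 3 = 1.31685
R(2,2) = (16·1.33948 − 1.22458) / 15 = 1.34714
R(3,2) = (16·1.31685 − 1.33948) / 15 = 1.31534
R(3,3) = (64·1.31534 − 1.34714) / 63 = 1.31484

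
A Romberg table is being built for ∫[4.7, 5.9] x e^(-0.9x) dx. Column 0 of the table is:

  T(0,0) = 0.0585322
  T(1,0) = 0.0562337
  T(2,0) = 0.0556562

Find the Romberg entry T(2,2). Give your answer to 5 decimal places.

Richardson extrapolation on the trapezoidal column (denominator 4−1=3):
T(1,1) = (4·0.0562337 − 0.0585322) / 3 = 0.0554675
T(2,1) = (4·0.0556562 − 0.0562337) / 3 = 0.0554637
T(2,2) = (16·0.0554637 − 0.0554675) / 15 = 0.0554634

0.05546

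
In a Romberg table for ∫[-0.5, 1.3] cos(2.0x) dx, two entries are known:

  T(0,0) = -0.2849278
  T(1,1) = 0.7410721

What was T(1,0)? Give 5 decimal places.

0.48457

From T(1,1) = (4·T(1,0) − T(0,0))/3, solve for T(1,0):
4·T(1,0) = 3·0.7410721 + (-0.2849278) = 1.9382885
T(1,0) = 0.4845721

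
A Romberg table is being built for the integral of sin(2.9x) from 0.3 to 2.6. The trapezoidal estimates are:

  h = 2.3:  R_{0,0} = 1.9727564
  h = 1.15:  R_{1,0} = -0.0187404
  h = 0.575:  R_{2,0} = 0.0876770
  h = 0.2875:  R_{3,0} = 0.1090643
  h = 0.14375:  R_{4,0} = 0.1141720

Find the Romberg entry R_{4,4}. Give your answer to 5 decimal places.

Richardson extrapolation on the trapezoidal column (denominator 4−1=3):
R_{1,1} = -0.0187404 + (-0.0187404 − 1.9727564)/3 = -0.6825727
R_{2,1} = 0.0876770 + (0.0876770 − (-0.0187404))/3 = 0.1231495
R_{3,1} = 0.1090643 + (0.1090643 − 0.0876770)/3 = 0.1161934
R_{4,1} = (4·0.1141720 − 0.1090643) / 3 = 0.1158746
R_{2,2} = 0.1231495 + (0.1231495 − (-0.6825727))/15 = 0.1768643
R_{3,2} = 0.1161934 + (0.1161934 − 0.1231495)/15 = 0.1157297
R_{4,2} = 0.1158746 + (0.1158746 − 0.1161934)/15 = 0.1158533
R_{3,3} = 0.1157297 + (0.1157297 − 0.1768643)/63 = 0.1147593
R_{4,3} = 0.1158533 + (0.1158533 − 0.1157297)/63 = 0.1158553
R_{4,4} = (256·0.1158553 − 0.1147593) / 255 = 0.1158596
(Column j=1 coincides with Simpson's rule on the same nodes.)

0.11586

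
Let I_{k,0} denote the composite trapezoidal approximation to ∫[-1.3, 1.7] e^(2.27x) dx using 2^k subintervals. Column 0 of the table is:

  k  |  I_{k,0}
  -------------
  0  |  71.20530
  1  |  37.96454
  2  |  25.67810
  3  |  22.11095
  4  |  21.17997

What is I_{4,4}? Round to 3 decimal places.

20.866

I_{1,1} = 37.96454 + (37.96454 − 71.20530)/3 = 26.88429
I_{2,1} = 25.67810 + (25.67810 − 37.96454)/3 = 21.58262
I_{3,1} = (4·22.11095 − 25.67810) / 3 = 20.92190
I_{4,1} = 21.17997 + (21.17997 − 22.11095)/3 = 20.86964
I_{2,2} = 21.58262 + (21.58262 − 26.88429)/15 = 21.22918
I_{3,2} = (16·20.92190 − 21.58262) / 15 = 20.87785
I_{4,2} = (16·20.86964 − 20.92190) / 15 = 20.86616
I_{3,3} = (64·20.87785 − 21.22918) / 63 = 20.87227
I_{4,3} = 20.86616 + (20.86616 − 20.87785)/63 = 20.86597
I_{4,4} = (256·20.86597 − 20.87227) / 255 = 20.86595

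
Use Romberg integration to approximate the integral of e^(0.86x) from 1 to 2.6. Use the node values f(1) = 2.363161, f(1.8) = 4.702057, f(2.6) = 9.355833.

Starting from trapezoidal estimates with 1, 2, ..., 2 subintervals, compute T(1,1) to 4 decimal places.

8.1406

T(0,0) (trapezoid, 1 panel, h=1.6000): 9.375195
T(1,0) (trapezoid, 2 panels, h=0.8000): 8.449243
T(1,1) = 8.449243 + (8.449243 − 9.375195)/3 = 8.140592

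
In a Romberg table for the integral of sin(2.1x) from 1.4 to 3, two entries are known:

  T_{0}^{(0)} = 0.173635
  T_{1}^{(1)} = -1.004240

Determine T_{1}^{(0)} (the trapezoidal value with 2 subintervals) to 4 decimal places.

From T_{1}^{(1)} = (4·T_{1}^{(0)} − T_{0}^{(0)})/3, solve for T_{1}^{(0)}:
4·T_{1}^{(0)} = 3·(-1.004240) + 0.173635 = -2.839085
T_{1}^{(0)} = -0.709771

-0.7098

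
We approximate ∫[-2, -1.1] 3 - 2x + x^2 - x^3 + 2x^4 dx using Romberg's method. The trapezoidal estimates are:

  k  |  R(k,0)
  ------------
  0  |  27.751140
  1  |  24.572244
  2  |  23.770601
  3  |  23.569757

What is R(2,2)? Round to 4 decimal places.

23.5028

Richardson extrapolation on the trapezoidal column (denominator 4−1=3):
R(1,1) = (4·24.572244 − 27.751140) / 3 = 23.512612
R(2,1) = (4·23.770601 − 24.572244) / 3 = 23.503387
R(2,2) = (16·23.503387 − 23.512612) / 15 = 23.502772
(Column j=1 coincides with Simpson's rule on the same nodes.)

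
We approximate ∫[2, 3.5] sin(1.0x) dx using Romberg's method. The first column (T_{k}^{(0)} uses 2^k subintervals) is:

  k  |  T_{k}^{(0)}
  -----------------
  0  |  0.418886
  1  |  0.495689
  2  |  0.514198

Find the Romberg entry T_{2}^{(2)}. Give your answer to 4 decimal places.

0.5203

Richardson extrapolation on the trapezoidal column (denominator 4−1=3):
T_{1}^{(1)} = (4·0.495689 − 0.418886) / 3 = 0.521290
T_{2}^{(1)} = (4·0.514198 − 0.495689) / 3 = 0.520368
T_{2}^{(2)} = 0.520368 + (0.520368 − 0.521290)/15 = 0.520307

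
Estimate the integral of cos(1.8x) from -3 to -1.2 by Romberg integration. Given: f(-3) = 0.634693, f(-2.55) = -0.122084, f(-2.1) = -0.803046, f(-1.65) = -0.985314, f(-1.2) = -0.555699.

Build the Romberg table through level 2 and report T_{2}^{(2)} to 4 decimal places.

-0.8904

T_{0}^{(0)} (trapezoid, 1 panel, h=1.8000): 0.071095
T_{1}^{(0)} (trapezoid, 2 panels, h=0.9000): -0.687194
T_{2}^{(0)} (trapezoid, 4 panels, h=0.4500): -0.841926
T_{1}^{(1)} = -0.687194 + (-0.687194 − 0.071095)/3 = -0.939957
T_{2}^{(1)} = -0.841926 + (-0.841926 − (-0.687194))/3 = -0.893503
T_{2}^{(2)} = -0.893503 + (-0.893503 − (-0.939957))/15 = -0.890406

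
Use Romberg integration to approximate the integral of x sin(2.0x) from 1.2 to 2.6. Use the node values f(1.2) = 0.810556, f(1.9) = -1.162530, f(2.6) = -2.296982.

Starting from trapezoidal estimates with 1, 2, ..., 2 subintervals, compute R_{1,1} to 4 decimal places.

R_{0,0} (trapezoid, 1 panel, h=1.4000): -1.040498
R_{1,0} (trapezoid, 2 panels, h=0.7000): -1.334020
R_{1,1} = -1.334020 + (-1.334020 − (-1.040498))/3 = -1.431861

-1.4319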